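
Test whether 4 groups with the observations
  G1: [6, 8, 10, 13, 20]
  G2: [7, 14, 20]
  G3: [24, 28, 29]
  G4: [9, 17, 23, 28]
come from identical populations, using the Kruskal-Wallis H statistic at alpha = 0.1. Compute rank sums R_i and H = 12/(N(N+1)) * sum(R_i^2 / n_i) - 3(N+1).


Step 1: Combine all N = 15 observations and assign midranks.
sorted (value, group, rank): (6,G1,1), (7,G2,2), (8,G1,3), (9,G4,4), (10,G1,5), (13,G1,6), (14,G2,7), (17,G4,8), (20,G1,9.5), (20,G2,9.5), (23,G4,11), (24,G3,12), (28,G3,13.5), (28,G4,13.5), (29,G3,15)
Step 2: Sum ranks within each group.
R_1 = 24.5 (n_1 = 5)
R_2 = 18.5 (n_2 = 3)
R_3 = 40.5 (n_3 = 3)
R_4 = 36.5 (n_4 = 4)
Step 3: H = 12/(N(N+1)) * sum(R_i^2/n_i) - 3(N+1)
     = 12/(15*16) * (24.5^2/5 + 18.5^2/3 + 40.5^2/3 + 36.5^2/4) - 3*16
     = 0.050000 * 1113.95 - 48
     = 7.697292.
Step 4: Ties present; correction factor C = 1 - 12/(15^3 - 15) = 0.996429. Corrected H = 7.697292 / 0.996429 = 7.724881.
Step 5: Under H0, H ~ chi^2(3); p-value = 0.052053.
Step 6: alpha = 0.1. reject H0.

H = 7.7249, df = 3, p = 0.052053, reject H0.


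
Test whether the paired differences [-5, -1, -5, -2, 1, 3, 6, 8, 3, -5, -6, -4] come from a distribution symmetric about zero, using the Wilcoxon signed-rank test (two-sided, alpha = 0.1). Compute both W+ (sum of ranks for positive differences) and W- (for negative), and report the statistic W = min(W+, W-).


Step 1: Drop any zero differences (none here) and take |d_i|.
|d| = [5, 1, 5, 2, 1, 3, 6, 8, 3, 5, 6, 4]
Step 2: Midrank |d_i| (ties get averaged ranks).
ranks: |5|->8, |1|->1.5, |5|->8, |2|->3, |1|->1.5, |3|->4.5, |6|->10.5, |8|->12, |3|->4.5, |5|->8, |6|->10.5, |4|->6
Step 3: Attach original signs; sum ranks with positive sign and with negative sign.
W+ = 1.5 + 4.5 + 10.5 + 12 + 4.5 = 33
W- = 8 + 1.5 + 8 + 3 + 8 + 10.5 + 6 = 45
(Check: W+ + W- = 78 should equal n(n+1)/2 = 78.)
Step 4: Test statistic W = min(W+, W-) = 33.
Step 5: Ties in |d|, so use the tie-corrected normal approximation.
        E[W] = n(n+1)/4 = 12*13/4 = 39.
        Tie groups: |d|=1 (t=2), |d|=3 (t=2), |d|=5 (t=3), |d|=6 (t=2); sum(t^3 - t) = 42.
        Var[W] = n(n+1)(2n+1)/24 - sum(t^3-t)/48 = 3900/24 - 42/48 = 161.625.
        z = (W - E[W]) / sqrt(Var[W]) = (33 - 39) / 12.7132 = -0.4720.
        Two-sided p = 2*Phi(z) = 0.636962.
Step 6: alpha = 0.1. fail to reject H0.

W+ = 33, W- = 45, W = min = 33, p = 0.636962, fail to reject H0.


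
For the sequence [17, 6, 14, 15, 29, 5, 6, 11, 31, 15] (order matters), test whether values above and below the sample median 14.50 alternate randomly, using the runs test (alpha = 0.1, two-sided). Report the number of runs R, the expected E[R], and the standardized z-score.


Step 1: Compute median = 14.50; label A = above, B = below.
Labels in order: ABBAABBBAA  (n_A = 5, n_B = 5)
Step 2: Count runs R = 5.
Step 3: Under H0 (random ordering), E[R] = 2*n_A*n_B/(n_A+n_B) + 1 = 2*5*5/10 + 1 = 6.0000.
        Var[R] = 2*n_A*n_B*(2*n_A*n_B - n_A - n_B) / ((n_A+n_B)^2 * (n_A+n_B-1)) = 2000/900 = 2.2222.
        SD[R] = 1.4907.
Step 4: Continuity-corrected z = (R + 0.5 - E[R]) / SD[R] = (5 + 0.5 - 6.0000) / 1.4907 = -0.3354.
Step 5: Two-sided p-value via normal approximation = 2*(1 - Phi(|z|)) = 0.737316.
Step 6: alpha = 0.1. fail to reject H0.

R = 5, z = -0.3354, p = 0.737316, fail to reject H0.


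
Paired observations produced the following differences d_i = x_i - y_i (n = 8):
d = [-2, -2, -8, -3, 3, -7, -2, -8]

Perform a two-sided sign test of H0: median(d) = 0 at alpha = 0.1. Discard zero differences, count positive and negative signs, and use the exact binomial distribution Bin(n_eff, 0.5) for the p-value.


Step 1: Discard zero differences. Original n = 8; n_eff = number of nonzero differences = 8.
Nonzero differences (with sign): -2, -2, -8, -3, +3, -7, -2, -8
Step 2: Count signs: positive = 1, negative = 7.
Step 3: Under H0: P(positive) = 0.5, so the number of positives S ~ Bin(8, 0.5).
Step 4: Two-sided exact p-value = sum of Bin(8,0.5) probabilities at or below the observed probability = 0.070312.
Step 5: alpha = 0.1. reject H0.

n_eff = 8, pos = 1, neg = 7, p = 0.070312, reject H0.


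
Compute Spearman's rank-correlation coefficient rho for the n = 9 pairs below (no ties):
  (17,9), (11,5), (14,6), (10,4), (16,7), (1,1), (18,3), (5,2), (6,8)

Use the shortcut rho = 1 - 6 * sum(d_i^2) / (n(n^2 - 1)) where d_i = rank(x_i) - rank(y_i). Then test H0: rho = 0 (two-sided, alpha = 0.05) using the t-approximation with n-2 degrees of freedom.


Step 1: Rank x and y separately (midranks; no ties here).
rank(x): 17->8, 11->5, 14->6, 10->4, 16->7, 1->1, 18->9, 5->2, 6->3
rank(y): 9->9, 5->5, 6->6, 4->4, 7->7, 1->1, 3->3, 2->2, 8->8
Step 2: d_i = R_x(i) - R_y(i); compute d_i^2.
  (8-9)^2=1, (5-5)^2=0, (6-6)^2=0, (4-4)^2=0, (7-7)^2=0, (1-1)^2=0, (9-3)^2=36, (2-2)^2=0, (3-8)^2=25
sum(d^2) = 62.
Step 3: rho = 1 - 6*62 / (9*(9^2 - 1)) = 1 - 372/720 = 0.483333.
Step 4: Under H0, t = rho * sqrt((n-2)/(1-rho^2)) = 1.4607 ~ t(7).
Step 5: Two-sided p-value from the t-distribution with 7 df = 0.187470.
Step 6: alpha = 0.05. fail to reject H0.

rho = 0.4833, p = 0.187470, fail to reject H0 at alpha = 0.05.


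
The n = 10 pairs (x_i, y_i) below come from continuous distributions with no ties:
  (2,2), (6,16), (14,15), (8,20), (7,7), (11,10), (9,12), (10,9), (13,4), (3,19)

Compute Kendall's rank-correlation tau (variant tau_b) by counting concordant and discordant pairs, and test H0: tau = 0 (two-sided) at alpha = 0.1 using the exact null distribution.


Step 1: Enumerate the 45 unordered pairs (i,j) with i<j and classify each by sign(x_j-x_i) * sign(y_j-y_i).
  (1,2):dx=+4,dy=+14->C; (1,3):dx=+12,dy=+13->C; (1,4):dx=+6,dy=+18->C; (1,5):dx=+5,dy=+5->C
  (1,6):dx=+9,dy=+8->C; (1,7):dx=+7,dy=+10->C; (1,8):dx=+8,dy=+7->C; (1,9):dx=+11,dy=+2->C
  (1,10):dx=+1,dy=+17->C; (2,3):dx=+8,dy=-1->D; (2,4):dx=+2,dy=+4->C; (2,5):dx=+1,dy=-9->D
  (2,6):dx=+5,dy=-6->D; (2,7):dx=+3,dy=-4->D; (2,8):dx=+4,dy=-7->D; (2,9):dx=+7,dy=-12->D
  (2,10):dx=-3,dy=+3->D; (3,4):dx=-6,dy=+5->D; (3,5):dx=-7,dy=-8->C; (3,6):dx=-3,dy=-5->C
  (3,7):dx=-5,dy=-3->C; (3,8):dx=-4,dy=-6->C; (3,9):dx=-1,dy=-11->C; (3,10):dx=-11,dy=+4->D
  (4,5):dx=-1,dy=-13->C; (4,6):dx=+3,dy=-10->D; (4,7):dx=+1,dy=-8->D; (4,8):dx=+2,dy=-11->D
  (4,9):dx=+5,dy=-16->D; (4,10):dx=-5,dy=-1->C; (5,6):dx=+4,dy=+3->C; (5,7):dx=+2,dy=+5->C
  (5,8):dx=+3,dy=+2->C; (5,9):dx=+6,dy=-3->D; (5,10):dx=-4,dy=+12->D; (6,7):dx=-2,dy=+2->D
  (6,8):dx=-1,dy=-1->C; (6,9):dx=+2,dy=-6->D; (6,10):dx=-8,dy=+9->D; (7,8):dx=+1,dy=-3->D
  (7,9):dx=+4,dy=-8->D; (7,10):dx=-6,dy=+7->D; (8,9):dx=+3,dy=-5->D; (8,10):dx=-7,dy=+10->D
  (9,10):dx=-10,dy=+15->D
Step 2: C = 21, D = 24, total pairs = 45.
Step 3: tau = (C - D)/(n(n-1)/2) = (21 - 24)/45 = -0.066667.
Step 4: Exact two-sided p-value (enumerate n! = 3628800 permutations of y under H0): p = 0.861801.
Step 5: alpha = 0.1. fail to reject H0.

tau_b = -0.0667 (C=21, D=24), p = 0.861801, fail to reject H0.


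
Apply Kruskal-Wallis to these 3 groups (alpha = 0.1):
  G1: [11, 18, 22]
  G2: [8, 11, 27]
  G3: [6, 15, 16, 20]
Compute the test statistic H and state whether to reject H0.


Step 1: Combine all N = 10 observations and assign midranks.
sorted (value, group, rank): (6,G3,1), (8,G2,2), (11,G1,3.5), (11,G2,3.5), (15,G3,5), (16,G3,6), (18,G1,7), (20,G3,8), (22,G1,9), (27,G2,10)
Step 2: Sum ranks within each group.
R_1 = 19.5 (n_1 = 3)
R_2 = 15.5 (n_2 = 3)
R_3 = 20 (n_3 = 4)
Step 3: H = 12/(N(N+1)) * sum(R_i^2/n_i) - 3(N+1)
     = 12/(10*11) * (19.5^2/3 + 15.5^2/3 + 20^2/4) - 3*11
     = 0.109091 * 306.833 - 33
     = 0.472727.
Step 4: Ties present; correction factor C = 1 - 6/(10^3 - 10) = 0.993939. Corrected H = 0.472727 / 0.993939 = 0.475610.
Step 5: Under H0, H ~ chi^2(2); p-value = 0.788357.
Step 6: alpha = 0.1. fail to reject H0.

H = 0.4756, df = 2, p = 0.788357, fail to reject H0.


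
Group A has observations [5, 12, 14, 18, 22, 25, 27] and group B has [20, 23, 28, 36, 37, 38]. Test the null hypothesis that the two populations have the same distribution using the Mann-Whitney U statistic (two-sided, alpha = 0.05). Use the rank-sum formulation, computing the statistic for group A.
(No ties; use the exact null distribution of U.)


Step 1: Combine and sort all 13 observations; assign midranks.
sorted (value, group): (5,X), (12,X), (14,X), (18,X), (20,Y), (22,X), (23,Y), (25,X), (27,X), (28,Y), (36,Y), (37,Y), (38,Y)
ranks: 5->1, 12->2, 14->3, 18->4, 20->5, 22->6, 23->7, 25->8, 27->9, 28->10, 36->11, 37->12, 38->13
Step 2: Rank sum for X: R1 = 1 + 2 + 3 + 4 + 6 + 8 + 9 = 33.
Step 3: U_X = R1 - n1(n1+1)/2 = 33 - 7*8/2 = 33 - 28 = 5.
       U_Y = n1*n2 - U_X = 42 - 5 = 37.
Step 4: No ties, so the exact null distribution of U (based on enumerating the C(13,7) = 1716 equally likely rank assignments) gives the two-sided p-value.
Step 5: p-value = 0.022145; compare to alpha = 0.05. reject H0.

U_X = 5, p = 0.022145, reject H0 at alpha = 0.05.


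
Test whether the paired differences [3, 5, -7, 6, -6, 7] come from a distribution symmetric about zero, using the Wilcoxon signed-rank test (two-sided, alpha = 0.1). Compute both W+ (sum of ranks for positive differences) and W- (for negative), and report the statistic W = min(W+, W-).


Step 1: Drop any zero differences (none here) and take |d_i|.
|d| = [3, 5, 7, 6, 6, 7]
Step 2: Midrank |d_i| (ties get averaged ranks).
ranks: |3|->1, |5|->2, |7|->5.5, |6|->3.5, |6|->3.5, |7|->5.5
Step 3: Attach original signs; sum ranks with positive sign and with negative sign.
W+ = 1 + 2 + 3.5 + 5.5 = 12
W- = 5.5 + 3.5 = 9
(Check: W+ + W- = 21 should equal n(n+1)/2 = 21.)
Step 4: Test statistic W = min(W+, W-) = 9.
Step 5: Ties in |d|, so use the tie-corrected normal approximation.
        E[W] = n(n+1)/4 = 6*7/4 = 10.5.
        Tie groups: |d|=6 (t=2), |d|=7 (t=2); sum(t^3 - t) = 12.
        Var[W] = n(n+1)(2n+1)/24 - sum(t^3-t)/48 = 546/24 - 12/48 = 22.5.
        z = (W - E[W]) / sqrt(Var[W]) = (9 - 10.5) / 4.7434 = -0.3162.
        Two-sided p = 2*Phi(z) = 0.751830.
Step 6: alpha = 0.1. fail to reject H0.

W+ = 12, W- = 9, W = min = 9, p = 0.751830, fail to reject H0.


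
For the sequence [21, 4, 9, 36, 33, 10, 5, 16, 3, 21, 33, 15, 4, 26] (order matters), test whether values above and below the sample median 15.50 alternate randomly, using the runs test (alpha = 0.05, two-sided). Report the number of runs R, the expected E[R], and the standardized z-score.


Step 1: Compute median = 15.50; label A = above, B = below.
Labels in order: ABBAABBABAABBA  (n_A = 7, n_B = 7)
Step 2: Count runs R = 9.
Step 3: Under H0 (random ordering), E[R] = 2*n_A*n_B/(n_A+n_B) + 1 = 2*7*7/14 + 1 = 8.0000.
        Var[R] = 2*n_A*n_B*(2*n_A*n_B - n_A - n_B) / ((n_A+n_B)^2 * (n_A+n_B-1)) = 8232/2548 = 3.2308.
        SD[R] = 1.7974.
Step 4: Continuity-corrected z = (R - 0.5 - E[R]) / SD[R] = (9 - 0.5 - 8.0000) / 1.7974 = 0.2782.
Step 5: Two-sided p-value via normal approximation = 2*(1 - Phi(|z|)) = 0.780879.
Step 6: alpha = 0.05. fail to reject H0.

R = 9, z = 0.2782, p = 0.780879, fail to reject H0.


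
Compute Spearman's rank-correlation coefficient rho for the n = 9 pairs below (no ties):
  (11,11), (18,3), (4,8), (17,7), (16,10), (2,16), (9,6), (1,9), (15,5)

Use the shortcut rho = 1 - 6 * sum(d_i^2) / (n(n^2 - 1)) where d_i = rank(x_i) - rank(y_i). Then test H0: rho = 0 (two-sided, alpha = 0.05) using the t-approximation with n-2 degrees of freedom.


Step 1: Rank x and y separately (midranks; no ties here).
rank(x): 11->5, 18->9, 4->3, 17->8, 16->7, 2->2, 9->4, 1->1, 15->6
rank(y): 11->8, 3->1, 8->5, 7->4, 10->7, 16->9, 6->3, 9->6, 5->2
Step 2: d_i = R_x(i) - R_y(i); compute d_i^2.
  (5-8)^2=9, (9-1)^2=64, (3-5)^2=4, (8-4)^2=16, (7-7)^2=0, (2-9)^2=49, (4-3)^2=1, (1-6)^2=25, (6-2)^2=16
sum(d^2) = 184.
Step 3: rho = 1 - 6*184 / (9*(9^2 - 1)) = 1 - 1104/720 = -0.533333.
Step 4: Under H0, t = rho * sqrt((n-2)/(1-rho^2)) = -1.6681 ~ t(7).
Step 5: Two-sided p-value from the t-distribution with 7 df = 0.139227.
Step 6: alpha = 0.05. fail to reject H0.

rho = -0.5333, p = 0.139227, fail to reject H0 at alpha = 0.05.


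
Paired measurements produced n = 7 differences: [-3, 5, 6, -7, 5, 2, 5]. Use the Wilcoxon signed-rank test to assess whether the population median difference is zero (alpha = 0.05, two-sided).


Step 1: Drop any zero differences (none here) and take |d_i|.
|d| = [3, 5, 6, 7, 5, 2, 5]
Step 2: Midrank |d_i| (ties get averaged ranks).
ranks: |3|->2, |5|->4, |6|->6, |7|->7, |5|->4, |2|->1, |5|->4
Step 3: Attach original signs; sum ranks with positive sign and with negative sign.
W+ = 4 + 6 + 4 + 1 + 4 = 19
W- = 2 + 7 = 9
(Check: W+ + W- = 28 should equal n(n+1)/2 = 28.)
Step 4: Test statistic W = min(W+, W-) = 9.
Step 5: Ties in |d|, so use the tie-corrected normal approximation.
        E[W] = n(n+1)/4 = 7*8/4 = 14.
        Tie groups: |d|=5 (t=3); sum(t^3 - t) = 24.
        Var[W] = n(n+1)(2n+1)/24 - sum(t^3-t)/48 = 840/24 - 24/48 = 34.5.
        z = (W - E[W]) / sqrt(Var[W]) = (9 - 14) / 5.8737 = -0.8513.
        Two-sided p = 2*Phi(z) = 0.394627.
Step 6: alpha = 0.05. fail to reject H0.

W+ = 19, W- = 9, W = min = 9, p = 0.394627, fail to reject H0.


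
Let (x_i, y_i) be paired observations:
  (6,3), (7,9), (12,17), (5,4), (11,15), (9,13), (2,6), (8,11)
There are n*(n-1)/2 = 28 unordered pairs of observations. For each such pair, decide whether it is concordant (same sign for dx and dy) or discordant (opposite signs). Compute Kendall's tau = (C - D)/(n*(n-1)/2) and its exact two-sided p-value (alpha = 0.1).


Step 1: Enumerate the 28 unordered pairs (i,j) with i<j and classify each by sign(x_j-x_i) * sign(y_j-y_i).
  (1,2):dx=+1,dy=+6->C; (1,3):dx=+6,dy=+14->C; (1,4):dx=-1,dy=+1->D; (1,5):dx=+5,dy=+12->C
  (1,6):dx=+3,dy=+10->C; (1,7):dx=-4,dy=+3->D; (1,8):dx=+2,dy=+8->C; (2,3):dx=+5,dy=+8->C
  (2,4):dx=-2,dy=-5->C; (2,5):dx=+4,dy=+6->C; (2,6):dx=+2,dy=+4->C; (2,7):dx=-5,dy=-3->C
  (2,8):dx=+1,dy=+2->C; (3,4):dx=-7,dy=-13->C; (3,5):dx=-1,dy=-2->C; (3,6):dx=-3,dy=-4->C
  (3,7):dx=-10,dy=-11->C; (3,8):dx=-4,dy=-6->C; (4,5):dx=+6,dy=+11->C; (4,6):dx=+4,dy=+9->C
  (4,7):dx=-3,dy=+2->D; (4,8):dx=+3,dy=+7->C; (5,6):dx=-2,dy=-2->C; (5,7):dx=-9,dy=-9->C
  (5,8):dx=-3,dy=-4->C; (6,7):dx=-7,dy=-7->C; (6,8):dx=-1,dy=-2->C; (7,8):dx=+6,dy=+5->C
Step 2: C = 25, D = 3, total pairs = 28.
Step 3: tau = (C - D)/(n(n-1)/2) = (25 - 3)/28 = 0.785714.
Step 4: Exact two-sided p-value (enumerate n! = 40320 permutations of y under H0): p = 0.005506.
Step 5: alpha = 0.1. reject H0.

tau_b = 0.7857 (C=25, D=3), p = 0.005506, reject H0.


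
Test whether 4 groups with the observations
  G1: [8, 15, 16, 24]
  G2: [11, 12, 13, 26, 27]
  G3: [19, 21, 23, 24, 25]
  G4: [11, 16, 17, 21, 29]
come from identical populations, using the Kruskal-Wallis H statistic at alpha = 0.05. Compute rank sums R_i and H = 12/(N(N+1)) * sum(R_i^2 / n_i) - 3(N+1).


Step 1: Combine all N = 19 observations and assign midranks.
sorted (value, group, rank): (8,G1,1), (11,G2,2.5), (11,G4,2.5), (12,G2,4), (13,G2,5), (15,G1,6), (16,G1,7.5), (16,G4,7.5), (17,G4,9), (19,G3,10), (21,G3,11.5), (21,G4,11.5), (23,G3,13), (24,G1,14.5), (24,G3,14.5), (25,G3,16), (26,G2,17), (27,G2,18), (29,G4,19)
Step 2: Sum ranks within each group.
R_1 = 29 (n_1 = 4)
R_2 = 46.5 (n_2 = 5)
R_3 = 65 (n_3 = 5)
R_4 = 49.5 (n_4 = 5)
Step 3: H = 12/(N(N+1)) * sum(R_i^2/n_i) - 3(N+1)
     = 12/(19*20) * (29^2/4 + 46.5^2/5 + 65^2/5 + 49.5^2/5) - 3*20
     = 0.031579 * 1977.75 - 60
     = 2.455263.
Step 4: Ties present; correction factor C = 1 - 24/(19^3 - 19) = 0.996491. Corrected H = 2.455263 / 0.996491 = 2.463908.
Step 5: Under H0, H ~ chi^2(3); p-value = 0.481849.
Step 6: alpha = 0.05. fail to reject H0.

H = 2.4639, df = 3, p = 0.481849, fail to reject H0.


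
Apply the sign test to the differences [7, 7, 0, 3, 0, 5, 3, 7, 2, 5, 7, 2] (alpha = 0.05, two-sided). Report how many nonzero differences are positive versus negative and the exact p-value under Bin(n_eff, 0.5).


Step 1: Discard zero differences. Original n = 12; n_eff = number of nonzero differences = 10.
Nonzero differences (with sign): +7, +7, +3, +5, +3, +7, +2, +5, +7, +2
Step 2: Count signs: positive = 10, negative = 0.
Step 3: Under H0: P(positive) = 0.5, so the number of positives S ~ Bin(10, 0.5).
Step 4: Two-sided exact p-value = sum of Bin(10,0.5) probabilities at or below the observed probability = 0.001953.
Step 5: alpha = 0.05. reject H0.

n_eff = 10, pos = 10, neg = 0, p = 0.001953, reject H0.


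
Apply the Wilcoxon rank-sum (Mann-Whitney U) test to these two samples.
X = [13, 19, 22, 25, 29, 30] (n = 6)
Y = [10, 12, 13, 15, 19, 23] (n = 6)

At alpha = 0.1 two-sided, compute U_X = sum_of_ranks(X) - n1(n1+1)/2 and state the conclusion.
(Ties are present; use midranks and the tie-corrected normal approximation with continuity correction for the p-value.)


Step 1: Combine and sort all 12 observations; assign midranks.
sorted (value, group): (10,Y), (12,Y), (13,X), (13,Y), (15,Y), (19,X), (19,Y), (22,X), (23,Y), (25,X), (29,X), (30,X)
ranks: 10->1, 12->2, 13->3.5, 13->3.5, 15->5, 19->6.5, 19->6.5, 22->8, 23->9, 25->10, 29->11, 30->12
Step 2: Rank sum for X: R1 = 3.5 + 6.5 + 8 + 10 + 11 + 12 = 51.
Step 3: U_X = R1 - n1(n1+1)/2 = 51 - 6*7/2 = 51 - 21 = 30.
       U_Y = n1*n2 - U_X = 36 - 30 = 6.
Step 4: Ties are present, so use the tie-corrected normal approximation (with continuity correction) for the p-value.
Step 5: p-value = 0.064610; compare to alpha = 0.1. reject H0.

U_X = 30, p = 0.064610, reject H0 at alpha = 0.1.


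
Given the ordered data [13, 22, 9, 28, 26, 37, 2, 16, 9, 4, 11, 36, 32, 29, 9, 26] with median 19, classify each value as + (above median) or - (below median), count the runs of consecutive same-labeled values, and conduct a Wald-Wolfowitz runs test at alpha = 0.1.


Step 1: Compute median = 19; label A = above, B = below.
Labels in order: BABAAABBBBBAAABA  (n_A = 8, n_B = 8)
Step 2: Count runs R = 8.
Step 3: Under H0 (random ordering), E[R] = 2*n_A*n_B/(n_A+n_B) + 1 = 2*8*8/16 + 1 = 9.0000.
        Var[R] = 2*n_A*n_B*(2*n_A*n_B - n_A - n_B) / ((n_A+n_B)^2 * (n_A+n_B-1)) = 14336/3840 = 3.7333.
        SD[R] = 1.9322.
Step 4: Continuity-corrected z = (R + 0.5 - E[R]) / SD[R] = (8 + 0.5 - 9.0000) / 1.9322 = -0.2588.
Step 5: Two-sided p-value via normal approximation = 2*(1 - Phi(|z|)) = 0.795809.
Step 6: alpha = 0.1. fail to reject H0.

R = 8, z = -0.2588, p = 0.795809, fail to reject H0.


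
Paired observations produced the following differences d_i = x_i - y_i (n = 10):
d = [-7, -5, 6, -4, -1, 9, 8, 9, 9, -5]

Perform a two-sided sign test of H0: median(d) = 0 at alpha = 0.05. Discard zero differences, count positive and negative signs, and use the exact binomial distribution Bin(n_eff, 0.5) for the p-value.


Step 1: Discard zero differences. Original n = 10; n_eff = number of nonzero differences = 10.
Nonzero differences (with sign): -7, -5, +6, -4, -1, +9, +8, +9, +9, -5
Step 2: Count signs: positive = 5, negative = 5.
Step 3: Under H0: P(positive) = 0.5, so the number of positives S ~ Bin(10, 0.5).
Step 4: Two-sided exact p-value = sum of Bin(10,0.5) probabilities at or below the observed probability = 1.000000.
Step 5: alpha = 0.05. fail to reject H0.

n_eff = 10, pos = 5, neg = 5, p = 1.000000, fail to reject H0.


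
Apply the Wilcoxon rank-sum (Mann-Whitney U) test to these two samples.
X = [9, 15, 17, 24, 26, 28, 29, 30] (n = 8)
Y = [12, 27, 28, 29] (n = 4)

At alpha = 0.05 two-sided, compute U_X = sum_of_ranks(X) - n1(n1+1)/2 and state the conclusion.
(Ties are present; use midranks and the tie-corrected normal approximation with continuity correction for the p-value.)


Step 1: Combine and sort all 12 observations; assign midranks.
sorted (value, group): (9,X), (12,Y), (15,X), (17,X), (24,X), (26,X), (27,Y), (28,X), (28,Y), (29,X), (29,Y), (30,X)
ranks: 9->1, 12->2, 15->3, 17->4, 24->5, 26->6, 27->7, 28->8.5, 28->8.5, 29->10.5, 29->10.5, 30->12
Step 2: Rank sum for X: R1 = 1 + 3 + 4 + 5 + 6 + 8.5 + 10.5 + 12 = 50.
Step 3: U_X = R1 - n1(n1+1)/2 = 50 - 8*9/2 = 50 - 36 = 14.
       U_Y = n1*n2 - U_X = 32 - 14 = 18.
Step 4: Ties are present, so use the tie-corrected normal approximation (with continuity correction) for the p-value.
Step 5: p-value = 0.798215; compare to alpha = 0.05. fail to reject H0.

U_X = 14, p = 0.798215, fail to reject H0 at alpha = 0.05.


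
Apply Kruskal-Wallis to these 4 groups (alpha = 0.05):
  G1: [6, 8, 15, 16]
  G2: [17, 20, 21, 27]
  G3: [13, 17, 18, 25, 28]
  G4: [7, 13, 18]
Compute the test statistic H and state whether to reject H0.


Step 1: Combine all N = 16 observations and assign midranks.
sorted (value, group, rank): (6,G1,1), (7,G4,2), (8,G1,3), (13,G3,4.5), (13,G4,4.5), (15,G1,6), (16,G1,7), (17,G2,8.5), (17,G3,8.5), (18,G3,10.5), (18,G4,10.5), (20,G2,12), (21,G2,13), (25,G3,14), (27,G2,15), (28,G3,16)
Step 2: Sum ranks within each group.
R_1 = 17 (n_1 = 4)
R_2 = 48.5 (n_2 = 4)
R_3 = 53.5 (n_3 = 5)
R_4 = 17 (n_4 = 3)
Step 3: H = 12/(N(N+1)) * sum(R_i^2/n_i) - 3(N+1)
     = 12/(16*17) * (17^2/4 + 48.5^2/4 + 53.5^2/5 + 17^2/3) - 3*17
     = 0.044118 * 1329.1 - 51
     = 7.636581.
Step 4: Ties present; correction factor C = 1 - 18/(16^3 - 16) = 0.995588. Corrected H = 7.636581 / 0.995588 = 7.670421.
Step 5: Under H0, H ~ chi^2(3); p-value = 0.053338.
Step 6: alpha = 0.05. fail to reject H0.

H = 7.6704, df = 3, p = 0.053338, fail to reject H0.


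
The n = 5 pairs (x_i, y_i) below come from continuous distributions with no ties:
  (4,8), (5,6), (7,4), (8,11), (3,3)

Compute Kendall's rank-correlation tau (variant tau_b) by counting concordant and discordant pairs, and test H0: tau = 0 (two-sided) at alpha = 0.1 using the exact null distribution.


Step 1: Enumerate the 10 unordered pairs (i,j) with i<j and classify each by sign(x_j-x_i) * sign(y_j-y_i).
  (1,2):dx=+1,dy=-2->D; (1,3):dx=+3,dy=-4->D; (1,4):dx=+4,dy=+3->C; (1,5):dx=-1,dy=-5->C
  (2,3):dx=+2,dy=-2->D; (2,4):dx=+3,dy=+5->C; (2,5):dx=-2,dy=-3->C; (3,4):dx=+1,dy=+7->C
  (3,5):dx=-4,dy=-1->C; (4,5):dx=-5,dy=-8->C
Step 2: C = 7, D = 3, total pairs = 10.
Step 3: tau = (C - D)/(n(n-1)/2) = (7 - 3)/10 = 0.400000.
Step 4: Exact two-sided p-value (enumerate n! = 120 permutations of y under H0): p = 0.483333.
Step 5: alpha = 0.1. fail to reject H0.

tau_b = 0.4000 (C=7, D=3), p = 0.483333, fail to reject H0.


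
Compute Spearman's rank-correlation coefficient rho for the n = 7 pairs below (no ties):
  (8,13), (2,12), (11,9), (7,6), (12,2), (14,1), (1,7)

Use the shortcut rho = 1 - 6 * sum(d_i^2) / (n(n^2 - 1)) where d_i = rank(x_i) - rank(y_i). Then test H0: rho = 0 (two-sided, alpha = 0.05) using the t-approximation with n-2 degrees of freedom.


Step 1: Rank x and y separately (midranks; no ties here).
rank(x): 8->4, 2->2, 11->5, 7->3, 12->6, 14->7, 1->1
rank(y): 13->7, 12->6, 9->5, 6->3, 2->2, 1->1, 7->4
Step 2: d_i = R_x(i) - R_y(i); compute d_i^2.
  (4-7)^2=9, (2-6)^2=16, (5-5)^2=0, (3-3)^2=0, (6-2)^2=16, (7-1)^2=36, (1-4)^2=9
sum(d^2) = 86.
Step 3: rho = 1 - 6*86 / (7*(7^2 - 1)) = 1 - 516/336 = -0.535714.
Step 4: Under H0, t = rho * sqrt((n-2)/(1-rho^2)) = -1.4186 ~ t(5).
Step 5: Two-sided p-value from the t-distribution with 5 df = 0.215217.
Step 6: alpha = 0.05. fail to reject H0.

rho = -0.5357, p = 0.215217, fail to reject H0 at alpha = 0.05.


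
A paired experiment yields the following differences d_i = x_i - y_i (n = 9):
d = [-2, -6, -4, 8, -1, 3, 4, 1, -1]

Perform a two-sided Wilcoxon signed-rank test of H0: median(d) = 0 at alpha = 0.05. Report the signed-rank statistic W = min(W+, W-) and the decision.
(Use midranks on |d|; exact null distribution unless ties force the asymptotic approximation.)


Step 1: Drop any zero differences (none here) and take |d_i|.
|d| = [2, 6, 4, 8, 1, 3, 4, 1, 1]
Step 2: Midrank |d_i| (ties get averaged ranks).
ranks: |2|->4, |6|->8, |4|->6.5, |8|->9, |1|->2, |3|->5, |4|->6.5, |1|->2, |1|->2
Step 3: Attach original signs; sum ranks with positive sign and with negative sign.
W+ = 9 + 5 + 6.5 + 2 = 22.5
W- = 4 + 8 + 6.5 + 2 + 2 = 22.5
(Check: W+ + W- = 45 should equal n(n+1)/2 = 45.)
Step 4: Test statistic W = min(W+, W-) = 22.5.
Step 5: Ties in |d|, so use the tie-corrected normal approximation.
        E[W] = n(n+1)/4 = 9*10/4 = 22.5.
        Tie groups: |d|=1 (t=3), |d|=4 (t=2); sum(t^3 - t) = 30.
        Var[W] = n(n+1)(2n+1)/24 - sum(t^3-t)/48 = 1710/24 - 30/48 = 70.625.
        z = (W - E[W]) / sqrt(Var[W]) = (22.5 - 22.5) / 8.4039 = 0.0000.
        Two-sided p = 2*Phi(z) = 1.000000.
Step 6: alpha = 0.05. fail to reject H0.

W+ = 22.5, W- = 22.5, W = min = 22.5, p = 1.000000, fail to reject H0.


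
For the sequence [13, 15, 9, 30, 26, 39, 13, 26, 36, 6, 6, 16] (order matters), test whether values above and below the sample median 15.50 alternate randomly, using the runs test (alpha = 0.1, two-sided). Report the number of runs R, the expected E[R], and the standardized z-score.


Step 1: Compute median = 15.50; label A = above, B = below.
Labels in order: BBBAAABAABBA  (n_A = 6, n_B = 6)
Step 2: Count runs R = 6.
Step 3: Under H0 (random ordering), E[R] = 2*n_A*n_B/(n_A+n_B) + 1 = 2*6*6/12 + 1 = 7.0000.
        Var[R] = 2*n_A*n_B*(2*n_A*n_B - n_A - n_B) / ((n_A+n_B)^2 * (n_A+n_B-1)) = 4320/1584 = 2.7273.
        SD[R] = 1.6514.
Step 4: Continuity-corrected z = (R + 0.5 - E[R]) / SD[R] = (6 + 0.5 - 7.0000) / 1.6514 = -0.3028.
Step 5: Two-sided p-value via normal approximation = 2*(1 - Phi(|z|)) = 0.762069.
Step 6: alpha = 0.1. fail to reject H0.

R = 6, z = -0.3028, p = 0.762069, fail to reject H0.


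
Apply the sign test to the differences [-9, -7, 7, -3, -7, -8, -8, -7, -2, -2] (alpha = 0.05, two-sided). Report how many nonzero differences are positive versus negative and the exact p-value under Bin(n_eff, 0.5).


Step 1: Discard zero differences. Original n = 10; n_eff = number of nonzero differences = 10.
Nonzero differences (with sign): -9, -7, +7, -3, -7, -8, -8, -7, -2, -2
Step 2: Count signs: positive = 1, negative = 9.
Step 3: Under H0: P(positive) = 0.5, so the number of positives S ~ Bin(10, 0.5).
Step 4: Two-sided exact p-value = sum of Bin(10,0.5) probabilities at or below the observed probability = 0.021484.
Step 5: alpha = 0.05. reject H0.

n_eff = 10, pos = 1, neg = 9, p = 0.021484, reject H0.


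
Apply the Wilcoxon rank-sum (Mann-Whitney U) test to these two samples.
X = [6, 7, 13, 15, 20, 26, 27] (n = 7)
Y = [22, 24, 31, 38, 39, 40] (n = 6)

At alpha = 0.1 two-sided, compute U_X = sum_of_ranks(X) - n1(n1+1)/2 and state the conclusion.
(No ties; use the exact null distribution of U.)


Step 1: Combine and sort all 13 observations; assign midranks.
sorted (value, group): (6,X), (7,X), (13,X), (15,X), (20,X), (22,Y), (24,Y), (26,X), (27,X), (31,Y), (38,Y), (39,Y), (40,Y)
ranks: 6->1, 7->2, 13->3, 15->4, 20->5, 22->6, 24->7, 26->8, 27->9, 31->10, 38->11, 39->12, 40->13
Step 2: Rank sum for X: R1 = 1 + 2 + 3 + 4 + 5 + 8 + 9 = 32.
Step 3: U_X = R1 - n1(n1+1)/2 = 32 - 7*8/2 = 32 - 28 = 4.
       U_Y = n1*n2 - U_X = 42 - 4 = 38.
Step 4: No ties, so the exact null distribution of U (based on enumerating the C(13,7) = 1716 equally likely rank assignments) gives the two-sided p-value.
Step 5: p-value = 0.013986; compare to alpha = 0.1. reject H0.

U_X = 4, p = 0.013986, reject H0 at alpha = 0.1.


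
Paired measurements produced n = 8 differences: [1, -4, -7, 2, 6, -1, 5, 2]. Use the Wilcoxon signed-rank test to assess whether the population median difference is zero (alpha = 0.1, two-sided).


Step 1: Drop any zero differences (none here) and take |d_i|.
|d| = [1, 4, 7, 2, 6, 1, 5, 2]
Step 2: Midrank |d_i| (ties get averaged ranks).
ranks: |1|->1.5, |4|->5, |7|->8, |2|->3.5, |6|->7, |1|->1.5, |5|->6, |2|->3.5
Step 3: Attach original signs; sum ranks with positive sign and with negative sign.
W+ = 1.5 + 3.5 + 7 + 6 + 3.5 = 21.5
W- = 5 + 8 + 1.5 = 14.5
(Check: W+ + W- = 36 should equal n(n+1)/2 = 36.)
Step 4: Test statistic W = min(W+, W-) = 14.5.
Step 5: Ties in |d|, so use the tie-corrected normal approximation.
        E[W] = n(n+1)/4 = 8*9/4 = 18.
        Tie groups: |d|=1 (t=2), |d|=2 (t=2); sum(t^3 - t) = 12.
        Var[W] = n(n+1)(2n+1)/24 - sum(t^3-t)/48 = 1224/24 - 12/48 = 50.75.
        z = (W - E[W]) / sqrt(Var[W]) = (14.5 - 18) / 7.1239 = -0.4913.
        Two-sided p = 2*Phi(z) = 0.623212.
Step 6: alpha = 0.1. fail to reject H0.

W+ = 21.5, W- = 14.5, W = min = 14.5, p = 0.623212, fail to reject H0.


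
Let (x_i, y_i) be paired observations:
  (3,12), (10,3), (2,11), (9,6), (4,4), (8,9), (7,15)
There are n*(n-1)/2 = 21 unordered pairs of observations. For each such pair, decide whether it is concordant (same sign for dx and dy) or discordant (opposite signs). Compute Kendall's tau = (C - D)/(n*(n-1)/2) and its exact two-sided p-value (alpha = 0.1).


Step 1: Enumerate the 21 unordered pairs (i,j) with i<j and classify each by sign(x_j-x_i) * sign(y_j-y_i).
  (1,2):dx=+7,dy=-9->D; (1,3):dx=-1,dy=-1->C; (1,4):dx=+6,dy=-6->D; (1,5):dx=+1,dy=-8->D
  (1,6):dx=+5,dy=-3->D; (1,7):dx=+4,dy=+3->C; (2,3):dx=-8,dy=+8->D; (2,4):dx=-1,dy=+3->D
  (2,5):dx=-6,dy=+1->D; (2,6):dx=-2,dy=+6->D; (2,7):dx=-3,dy=+12->D; (3,4):dx=+7,dy=-5->D
  (3,5):dx=+2,dy=-7->D; (3,6):dx=+6,dy=-2->D; (3,7):dx=+5,dy=+4->C; (4,5):dx=-5,dy=-2->C
  (4,6):dx=-1,dy=+3->D; (4,7):dx=-2,dy=+9->D; (5,6):dx=+4,dy=+5->C; (5,7):dx=+3,dy=+11->C
  (6,7):dx=-1,dy=+6->D
Step 2: C = 6, D = 15, total pairs = 21.
Step 3: tau = (C - D)/(n(n-1)/2) = (6 - 15)/21 = -0.428571.
Step 4: Exact two-sided p-value (enumerate n! = 5040 permutations of y under H0): p = 0.238889.
Step 5: alpha = 0.1. fail to reject H0.

tau_b = -0.4286 (C=6, D=15), p = 0.238889, fail to reject H0.


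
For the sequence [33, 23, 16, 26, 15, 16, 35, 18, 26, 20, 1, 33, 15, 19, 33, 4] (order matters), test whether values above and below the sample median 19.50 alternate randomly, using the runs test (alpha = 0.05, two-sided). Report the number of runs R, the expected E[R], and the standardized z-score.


Step 1: Compute median = 19.50; label A = above, B = below.
Labels in order: AABABBABAABABBAB  (n_A = 8, n_B = 8)
Step 2: Count runs R = 12.
Step 3: Under H0 (random ordering), E[R] = 2*n_A*n_B/(n_A+n_B) + 1 = 2*8*8/16 + 1 = 9.0000.
        Var[R] = 2*n_A*n_B*(2*n_A*n_B - n_A - n_B) / ((n_A+n_B)^2 * (n_A+n_B-1)) = 14336/3840 = 3.7333.
        SD[R] = 1.9322.
Step 4: Continuity-corrected z = (R - 0.5 - E[R]) / SD[R] = (12 - 0.5 - 9.0000) / 1.9322 = 1.2939.
Step 5: Two-sided p-value via normal approximation = 2*(1 - Phi(|z|)) = 0.195709.
Step 6: alpha = 0.05. fail to reject H0.

R = 12, z = 1.2939, p = 0.195709, fail to reject H0.


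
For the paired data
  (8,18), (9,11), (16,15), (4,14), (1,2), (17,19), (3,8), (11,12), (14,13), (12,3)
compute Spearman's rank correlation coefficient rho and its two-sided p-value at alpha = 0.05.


Step 1: Rank x and y separately (midranks; no ties here).
rank(x): 8->4, 9->5, 16->9, 4->3, 1->1, 17->10, 3->2, 11->6, 14->8, 12->7
rank(y): 18->9, 11->4, 15->8, 14->7, 2->1, 19->10, 8->3, 12->5, 13->6, 3->2
Step 2: d_i = R_x(i) - R_y(i); compute d_i^2.
  (4-9)^2=25, (5-4)^2=1, (9-8)^2=1, (3-7)^2=16, (1-1)^2=0, (10-10)^2=0, (2-3)^2=1, (6-5)^2=1, (8-6)^2=4, (7-2)^2=25
sum(d^2) = 74.
Step 3: rho = 1 - 6*74 / (10*(10^2 - 1)) = 1 - 444/990 = 0.551515.
Step 4: Under H0, t = rho * sqrt((n-2)/(1-rho^2)) = 1.8700 ~ t(8).
Step 5: Two-sided p-value from the t-distribution with 8 df = 0.098401.
Step 6: alpha = 0.05. fail to reject H0.

rho = 0.5515, p = 0.098401, fail to reject H0 at alpha = 0.05.


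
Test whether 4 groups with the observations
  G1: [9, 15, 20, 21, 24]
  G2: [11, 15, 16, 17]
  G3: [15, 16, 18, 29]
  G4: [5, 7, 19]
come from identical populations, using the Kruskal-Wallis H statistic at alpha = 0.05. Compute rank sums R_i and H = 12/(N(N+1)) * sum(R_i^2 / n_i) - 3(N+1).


Step 1: Combine all N = 16 observations and assign midranks.
sorted (value, group, rank): (5,G4,1), (7,G4,2), (9,G1,3), (11,G2,4), (15,G1,6), (15,G2,6), (15,G3,6), (16,G2,8.5), (16,G3,8.5), (17,G2,10), (18,G3,11), (19,G4,12), (20,G1,13), (21,G1,14), (24,G1,15), (29,G3,16)
Step 2: Sum ranks within each group.
R_1 = 51 (n_1 = 5)
R_2 = 28.5 (n_2 = 4)
R_3 = 41.5 (n_3 = 4)
R_4 = 15 (n_4 = 3)
Step 3: H = 12/(N(N+1)) * sum(R_i^2/n_i) - 3(N+1)
     = 12/(16*17) * (51^2/5 + 28.5^2/4 + 41.5^2/4 + 15^2/3) - 3*17
     = 0.044118 * 1228.83 - 51
     = 3.212868.
Step 4: Ties present; correction factor C = 1 - 30/(16^3 - 16) = 0.992647. Corrected H = 3.212868 / 0.992647 = 3.236667.
Step 5: Under H0, H ~ chi^2(3); p-value = 0.356555.
Step 6: alpha = 0.05. fail to reject H0.

H = 3.2367, df = 3, p = 0.356555, fail to reject H0.


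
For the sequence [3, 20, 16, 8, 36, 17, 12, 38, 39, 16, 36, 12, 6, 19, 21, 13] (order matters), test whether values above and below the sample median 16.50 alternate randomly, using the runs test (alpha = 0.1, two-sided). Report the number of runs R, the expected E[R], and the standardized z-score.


Step 1: Compute median = 16.50; label A = above, B = below.
Labels in order: BABBAABAABABBAAB  (n_A = 8, n_B = 8)
Step 2: Count runs R = 11.
Step 3: Under H0 (random ordering), E[R] = 2*n_A*n_B/(n_A+n_B) + 1 = 2*8*8/16 + 1 = 9.0000.
        Var[R] = 2*n_A*n_B*(2*n_A*n_B - n_A - n_B) / ((n_A+n_B)^2 * (n_A+n_B-1)) = 14336/3840 = 3.7333.
        SD[R] = 1.9322.
Step 4: Continuity-corrected z = (R - 0.5 - E[R]) / SD[R] = (11 - 0.5 - 9.0000) / 1.9322 = 0.7763.
Step 5: Two-sided p-value via normal approximation = 2*(1 - Phi(|z|)) = 0.437558.
Step 6: alpha = 0.1. fail to reject H0.

R = 11, z = 0.7763, p = 0.437558, fail to reject H0.


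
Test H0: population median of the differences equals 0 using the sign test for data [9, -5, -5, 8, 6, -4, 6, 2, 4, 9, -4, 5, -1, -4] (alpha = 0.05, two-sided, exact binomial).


Step 1: Discard zero differences. Original n = 14; n_eff = number of nonzero differences = 14.
Nonzero differences (with sign): +9, -5, -5, +8, +6, -4, +6, +2, +4, +9, -4, +5, -1, -4
Step 2: Count signs: positive = 8, negative = 6.
Step 3: Under H0: P(positive) = 0.5, so the number of positives S ~ Bin(14, 0.5).
Step 4: Two-sided exact p-value = sum of Bin(14,0.5) probabilities at or below the observed probability = 0.790527.
Step 5: alpha = 0.05. fail to reject H0.

n_eff = 14, pos = 8, neg = 6, p = 0.790527, fail to reject H0.


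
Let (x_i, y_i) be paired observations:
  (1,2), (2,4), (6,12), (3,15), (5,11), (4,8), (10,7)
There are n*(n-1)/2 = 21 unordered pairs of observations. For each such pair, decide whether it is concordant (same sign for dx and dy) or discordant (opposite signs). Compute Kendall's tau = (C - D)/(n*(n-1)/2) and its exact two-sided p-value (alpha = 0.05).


Step 1: Enumerate the 21 unordered pairs (i,j) with i<j and classify each by sign(x_j-x_i) * sign(y_j-y_i).
  (1,2):dx=+1,dy=+2->C; (1,3):dx=+5,dy=+10->C; (1,4):dx=+2,dy=+13->C; (1,5):dx=+4,dy=+9->C
  (1,6):dx=+3,dy=+6->C; (1,7):dx=+9,dy=+5->C; (2,3):dx=+4,dy=+8->C; (2,4):dx=+1,dy=+11->C
  (2,5):dx=+3,dy=+7->C; (2,6):dx=+2,dy=+4->C; (2,7):dx=+8,dy=+3->C; (3,4):dx=-3,dy=+3->D
  (3,5):dx=-1,dy=-1->C; (3,6):dx=-2,dy=-4->C; (3,7):dx=+4,dy=-5->D; (4,5):dx=+2,dy=-4->D
  (4,6):dx=+1,dy=-7->D; (4,7):dx=+7,dy=-8->D; (5,6):dx=-1,dy=-3->C; (5,7):dx=+5,dy=-4->D
  (6,7):dx=+6,dy=-1->D
Step 2: C = 14, D = 7, total pairs = 21.
Step 3: tau = (C - D)/(n(n-1)/2) = (14 - 7)/21 = 0.333333.
Step 4: Exact two-sided p-value (enumerate n! = 5040 permutations of y under H0): p = 0.381349.
Step 5: alpha = 0.05. fail to reject H0.

tau_b = 0.3333 (C=14, D=7), p = 0.381349, fail to reject H0.


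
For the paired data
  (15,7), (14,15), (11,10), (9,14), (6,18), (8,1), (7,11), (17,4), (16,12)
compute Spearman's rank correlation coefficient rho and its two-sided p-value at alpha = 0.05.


Step 1: Rank x and y separately (midranks; no ties here).
rank(x): 15->7, 14->6, 11->5, 9->4, 6->1, 8->3, 7->2, 17->9, 16->8
rank(y): 7->3, 15->8, 10->4, 14->7, 18->9, 1->1, 11->5, 4->2, 12->6
Step 2: d_i = R_x(i) - R_y(i); compute d_i^2.
  (7-3)^2=16, (6-8)^2=4, (5-4)^2=1, (4-7)^2=9, (1-9)^2=64, (3-1)^2=4, (2-5)^2=9, (9-2)^2=49, (8-6)^2=4
sum(d^2) = 160.
Step 3: rho = 1 - 6*160 / (9*(9^2 - 1)) = 1 - 960/720 = -0.333333.
Step 4: Under H0, t = rho * sqrt((n-2)/(1-rho^2)) = -0.9354 ~ t(7).
Step 5: Two-sided p-value from the t-distribution with 7 df = 0.380713.
Step 6: alpha = 0.05. fail to reject H0.

rho = -0.3333, p = 0.380713, fail to reject H0 at alpha = 0.05.


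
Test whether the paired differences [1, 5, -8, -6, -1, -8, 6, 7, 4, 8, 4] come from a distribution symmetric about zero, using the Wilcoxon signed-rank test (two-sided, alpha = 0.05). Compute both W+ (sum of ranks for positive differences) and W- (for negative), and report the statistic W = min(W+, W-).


Step 1: Drop any zero differences (none here) and take |d_i|.
|d| = [1, 5, 8, 6, 1, 8, 6, 7, 4, 8, 4]
Step 2: Midrank |d_i| (ties get averaged ranks).
ranks: |1|->1.5, |5|->5, |8|->10, |6|->6.5, |1|->1.5, |8|->10, |6|->6.5, |7|->8, |4|->3.5, |8|->10, |4|->3.5
Step 3: Attach original signs; sum ranks with positive sign and with negative sign.
W+ = 1.5 + 5 + 6.5 + 8 + 3.5 + 10 + 3.5 = 38
W- = 10 + 6.5 + 1.5 + 10 = 28
(Check: W+ + W- = 66 should equal n(n+1)/2 = 66.)
Step 4: Test statistic W = min(W+, W-) = 28.
Step 5: Ties in |d|, so use the tie-corrected normal approximation.
        E[W] = n(n+1)/4 = 11*12/4 = 33.
        Tie groups: |d|=1 (t=2), |d|=4 (t=2), |d|=6 (t=2), |d|=8 (t=3); sum(t^3 - t) = 42.
        Var[W] = n(n+1)(2n+1)/24 - sum(t^3-t)/48 = 3036/24 - 42/48 = 125.625.
        z = (W - E[W]) / sqrt(Var[W]) = (28 - 33) / 11.2083 = -0.4461.
        Two-sided p = 2*Phi(z) = 0.655525.
Step 6: alpha = 0.05. fail to reject H0.

W+ = 38, W- = 28, W = min = 28, p = 0.655525, fail to reject H0.


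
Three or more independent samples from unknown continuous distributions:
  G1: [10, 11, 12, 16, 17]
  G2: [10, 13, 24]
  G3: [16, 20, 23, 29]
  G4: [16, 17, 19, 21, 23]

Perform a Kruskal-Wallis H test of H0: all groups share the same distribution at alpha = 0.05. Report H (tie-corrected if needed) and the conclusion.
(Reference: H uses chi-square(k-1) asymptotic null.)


Step 1: Combine all N = 17 observations and assign midranks.
sorted (value, group, rank): (10,G1,1.5), (10,G2,1.5), (11,G1,3), (12,G1,4), (13,G2,5), (16,G1,7), (16,G3,7), (16,G4,7), (17,G1,9.5), (17,G4,9.5), (19,G4,11), (20,G3,12), (21,G4,13), (23,G3,14.5), (23,G4,14.5), (24,G2,16), (29,G3,17)
Step 2: Sum ranks within each group.
R_1 = 25 (n_1 = 5)
R_2 = 22.5 (n_2 = 3)
R_3 = 50.5 (n_3 = 4)
R_4 = 55 (n_4 = 5)
Step 3: H = 12/(N(N+1)) * sum(R_i^2/n_i) - 3(N+1)
     = 12/(17*18) * (25^2/5 + 22.5^2/3 + 50.5^2/4 + 55^2/5) - 3*18
     = 0.039216 * 1536.31 - 54
     = 6.247549.
Step 4: Ties present; correction factor C = 1 - 42/(17^3 - 17) = 0.991422. Corrected H = 6.247549 / 0.991422 = 6.301607.
Step 5: Under H0, H ~ chi^2(3); p-value = 0.097824.
Step 6: alpha = 0.05. fail to reject H0.

H = 6.3016, df = 3, p = 0.097824, fail to reject H0.


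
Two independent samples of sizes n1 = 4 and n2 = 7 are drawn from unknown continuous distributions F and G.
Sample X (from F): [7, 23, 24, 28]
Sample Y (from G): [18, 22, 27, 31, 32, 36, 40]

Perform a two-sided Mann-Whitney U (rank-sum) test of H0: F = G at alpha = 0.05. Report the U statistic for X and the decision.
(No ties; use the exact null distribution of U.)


Step 1: Combine and sort all 11 observations; assign midranks.
sorted (value, group): (7,X), (18,Y), (22,Y), (23,X), (24,X), (27,Y), (28,X), (31,Y), (32,Y), (36,Y), (40,Y)
ranks: 7->1, 18->2, 22->3, 23->4, 24->5, 27->6, 28->7, 31->8, 32->9, 36->10, 40->11
Step 2: Rank sum for X: R1 = 1 + 4 + 5 + 7 = 17.
Step 3: U_X = R1 - n1(n1+1)/2 = 17 - 4*5/2 = 17 - 10 = 7.
       U_Y = n1*n2 - U_X = 28 - 7 = 21.
Step 4: No ties, so the exact null distribution of U (based on enumerating the C(11,4) = 330 equally likely rank assignments) gives the two-sided p-value.
Step 5: p-value = 0.230303; compare to alpha = 0.05. fail to reject H0.

U_X = 7, p = 0.230303, fail to reject H0 at alpha = 0.05.


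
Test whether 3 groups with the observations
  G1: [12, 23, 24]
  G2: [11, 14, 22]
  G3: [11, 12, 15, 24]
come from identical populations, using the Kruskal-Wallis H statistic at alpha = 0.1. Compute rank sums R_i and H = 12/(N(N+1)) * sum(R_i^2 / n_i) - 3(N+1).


Step 1: Combine all N = 10 observations and assign midranks.
sorted (value, group, rank): (11,G2,1.5), (11,G3,1.5), (12,G1,3.5), (12,G3,3.5), (14,G2,5), (15,G3,6), (22,G2,7), (23,G1,8), (24,G1,9.5), (24,G3,9.5)
Step 2: Sum ranks within each group.
R_1 = 21 (n_1 = 3)
R_2 = 13.5 (n_2 = 3)
R_3 = 20.5 (n_3 = 4)
Step 3: H = 12/(N(N+1)) * sum(R_i^2/n_i) - 3(N+1)
     = 12/(10*11) * (21^2/3 + 13.5^2/3 + 20.5^2/4) - 3*11
     = 0.109091 * 312.812 - 33
     = 1.125000.
Step 4: Ties present; correction factor C = 1 - 18/(10^3 - 10) = 0.981818. Corrected H = 1.125000 / 0.981818 = 1.145833.
Step 5: Under H0, H ~ chi^2(2); p-value = 0.563878.
Step 6: alpha = 0.1. fail to reject H0.

H = 1.1458, df = 2, p = 0.563878, fail to reject H0.
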